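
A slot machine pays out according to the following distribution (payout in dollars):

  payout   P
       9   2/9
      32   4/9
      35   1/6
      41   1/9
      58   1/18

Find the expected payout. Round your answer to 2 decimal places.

E[X] = (2/9)·9 + (4/9)·32 + (1/6)·35 + (1/9)·41 + (1/18)·58
     = 179/6 ≈ 29.83

$29.83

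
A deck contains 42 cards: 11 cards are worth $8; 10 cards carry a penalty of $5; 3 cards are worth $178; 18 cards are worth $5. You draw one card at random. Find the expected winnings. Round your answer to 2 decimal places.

E[payout] = (11/42)·8 + (10/42)·(-5) + (3/42)·178 + (18/42)·5 = 331/21
≈ $15.76

$15.76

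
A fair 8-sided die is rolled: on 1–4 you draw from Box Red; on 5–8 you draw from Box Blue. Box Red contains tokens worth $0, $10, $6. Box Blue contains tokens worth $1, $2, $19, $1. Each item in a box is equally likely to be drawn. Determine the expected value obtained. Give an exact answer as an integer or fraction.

133/24 dollars

E[X | Box Red] = (0 + 10 + 6)/3 = 16/3
E[X | Box Blue] = (1 + 2 + 19 + 1)/4 = 23/4
E[X] = (1/2)·16/3 + (1/2)·23/4 = 133/24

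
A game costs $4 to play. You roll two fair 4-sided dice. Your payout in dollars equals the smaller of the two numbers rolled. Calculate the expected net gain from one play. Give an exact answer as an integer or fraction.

-17/8 dollars

Distribution of the smaller of the two numbers rolled: 1 w.p. 7/16, 2 w.p. 5/16, 3 w.p. 3/16, 4 w.p. 1/16
E[payout] = (7/16)·1 + (5/16)·2 + (3/16)·3 + (1/16)·4 = 15/8
Expected profit = 15/8 − 4 = -17/8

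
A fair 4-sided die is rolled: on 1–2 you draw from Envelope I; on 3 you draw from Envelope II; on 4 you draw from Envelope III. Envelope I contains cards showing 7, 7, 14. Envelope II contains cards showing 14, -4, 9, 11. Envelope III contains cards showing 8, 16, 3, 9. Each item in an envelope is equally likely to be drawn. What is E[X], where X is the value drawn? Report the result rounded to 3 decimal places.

8.792

E[X | Envelope I] = (7 + 7 + 14)/3 = 28/3
E[X | Envelope II] = (14 − 4 + 9 + 11)/4 = 15/2
E[X | Envelope III] = (8 + 16 + 3 + 9)/4 = 9
E[X] = (1/2)·28/3 + (1/4)·15/2 + (1/4)·9 = 211/24 ≈ 8.792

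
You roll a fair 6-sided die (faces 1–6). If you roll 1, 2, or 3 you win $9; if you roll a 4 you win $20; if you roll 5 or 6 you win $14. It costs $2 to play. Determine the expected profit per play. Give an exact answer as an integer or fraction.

E[payout] = (1/2)·9 + (1/3)·14 + (1/6)·20 = 25/2
Expected profit = 25/2 − 2 = 21/2

21/2 dollars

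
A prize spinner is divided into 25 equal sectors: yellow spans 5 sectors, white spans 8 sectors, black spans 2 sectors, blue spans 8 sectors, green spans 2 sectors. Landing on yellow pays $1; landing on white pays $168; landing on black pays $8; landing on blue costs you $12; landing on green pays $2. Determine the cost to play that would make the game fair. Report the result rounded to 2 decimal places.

E[payout] = (5/25)·1 + (8/25)·168 + (2/25)·8 + (8/25)·(-12) + (2/25)·2 = 1273/25
Fair fee = E[payout] = 1273/25 ≈ $50.92

$50.92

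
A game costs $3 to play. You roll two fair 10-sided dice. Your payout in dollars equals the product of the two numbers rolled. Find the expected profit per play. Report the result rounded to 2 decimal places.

$27.25

Distribution of the product of the two numbers rolled: 1 w.p. 1/100, 2 w.p. 1/50, 3 w.p. 1/50, 4 w.p. 3/100, 5 w.p. 1/50, 6 w.p. 1/25, …
E[payout] = (1/100)·1 + (1/50)·2 + (1/50)·3 + (3/100)·4 + (1/50)·5 + (1/25)·6 + (1/50)·7 + (1/25)·8 + (3/100)·9 + (1/25)·10 + (1/25)·12 + (1/50)·14 + (1/50)·15 + (3/100)·16 + (1/25)·18 + (1/25)·20 + (1/50)·21 + (1/25)·24 + (1/100)·25 + (1/50)·27 + (1/50)·28 + (1/25)·30 + (1/50)·32 + (1/50)·35 + (3/100)·36 + (1/25)·40 + (1/50)·42 + (1/50)·45 + (1/50)·48 + (1/100)·49 + (1/50)·50 + (1/50)·54 + (1/50)·56 + (1/50)·60 + (1/50)·63 + (1/100)·64 + (1/50)·70 + (1/50)·72 + (1/50)·80 + (1/100)·81 + (1/50)·90 + (1/100)·100 = 121/4
Expected profit = 121/4 − 3 = 109/4 ≈ $27.25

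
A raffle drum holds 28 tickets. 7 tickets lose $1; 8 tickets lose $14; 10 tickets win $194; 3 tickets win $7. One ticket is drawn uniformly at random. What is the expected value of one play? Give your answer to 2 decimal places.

E[payout] = (7/28)·(-1) + (8/28)·(-14) + (10/28)·194 + (3/28)·7 = 921/14
≈ $65.79

$65.79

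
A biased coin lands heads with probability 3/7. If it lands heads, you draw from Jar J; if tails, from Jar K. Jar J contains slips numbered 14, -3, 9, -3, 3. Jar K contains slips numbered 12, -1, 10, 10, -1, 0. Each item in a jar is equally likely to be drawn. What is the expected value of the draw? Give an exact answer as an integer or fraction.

E[X | Jar J] = (14 − 3 + 9 − 3 + 3)/5 = 4
E[X | Jar K] = (12 − 1 + 10 + 10 − 1 + 0)/6 = 5
E[X] = (3/7)·4 + (4/7)·5 = 32/7

32/7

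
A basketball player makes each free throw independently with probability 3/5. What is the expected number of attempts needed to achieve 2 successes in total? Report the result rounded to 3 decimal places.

By linearity (sum of 2 independent geometric waits), E[trials] = 2/p = 2/(3/5) = 10/3.
≈ 3.333

3.333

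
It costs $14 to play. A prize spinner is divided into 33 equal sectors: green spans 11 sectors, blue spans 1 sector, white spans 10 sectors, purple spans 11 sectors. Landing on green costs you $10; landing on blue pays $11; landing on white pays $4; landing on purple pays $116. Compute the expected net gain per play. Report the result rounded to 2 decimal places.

$22.88

E[payout] = (11/33)·(-10) + (1/33)·11 + (10/33)·4 + (11/33)·116 = 1217/33
Expected profit = 1217/33 − 14 = 755/33 ≈ $22.88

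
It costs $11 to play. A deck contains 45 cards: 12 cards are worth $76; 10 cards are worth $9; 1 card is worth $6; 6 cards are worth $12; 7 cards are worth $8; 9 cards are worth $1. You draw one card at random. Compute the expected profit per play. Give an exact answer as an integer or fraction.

E[payout] = (12/45)·76 + (10/45)·9 + (1/45)·6 + (6/45)·12 + (7/45)·8 + (9/45)·1 = 229/9
Expected profit = 229/9 − 11 = 130/9

130/9 dollars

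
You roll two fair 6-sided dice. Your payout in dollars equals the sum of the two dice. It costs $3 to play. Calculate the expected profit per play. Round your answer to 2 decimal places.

Distribution of the sum of the two dice: 2 w.p. 1/36, 3 w.p. 1/18, 4 w.p. 1/12, 5 w.p. 1/9, 6 w.p. 5/36, 7 w.p. 1/6, …
E[payout] = (1/36)·2 + (1/18)·3 + (1/12)·4 + (1/9)·5 + (5/36)·6 + (1/6)·7 + (5/36)·8 + (1/9)·9 + (1/12)·10 + (1/18)·11 + (1/36)·12 = 7
Expected profit = 7 − 3 = 4 ≈ $4.00

$4.00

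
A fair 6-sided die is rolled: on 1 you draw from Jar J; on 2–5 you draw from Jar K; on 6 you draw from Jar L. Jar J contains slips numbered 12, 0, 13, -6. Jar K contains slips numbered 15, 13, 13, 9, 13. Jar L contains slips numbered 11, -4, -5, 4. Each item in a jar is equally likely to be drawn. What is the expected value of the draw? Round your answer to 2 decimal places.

9.44

E[X | Jar J] = (12 + 0 + 13 − 6)/4 = 19/4
E[X | Jar K] = (15 + 13 + 13 + 9 + 13)/5 = 63/5
E[X | Jar L] = (11 − 4 − 5 + 4)/4 = 3/2
E[X] = (1/6)·19/4 + (2/3)·63/5 + (1/6)·3/2 = 1133/120 ≈ 9.44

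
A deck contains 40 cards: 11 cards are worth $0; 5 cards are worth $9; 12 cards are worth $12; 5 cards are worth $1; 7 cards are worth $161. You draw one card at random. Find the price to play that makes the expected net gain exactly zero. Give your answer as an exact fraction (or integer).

E[payout] = (11/40)·0 + (5/40)·9 + (12/40)·12 + (5/40)·1 + (7/40)·161 = 1321/40
Fair fee = E[payout] = 1321/40

1321/40 dollars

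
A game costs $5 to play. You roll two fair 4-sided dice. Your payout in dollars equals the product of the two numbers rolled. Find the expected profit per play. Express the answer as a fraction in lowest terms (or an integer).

5/4 dollars

Distribution of the product of the two numbers rolled: 1 w.p. 1/16, 2 w.p. 1/8, 3 w.p. 1/8, 4 w.p. 3/16, 6 w.p. 1/8, 8 w.p. 1/8, …
E[payout] = (1/16)·1 + (1/8)·2 + (1/8)·3 + (3/16)·4 + (1/8)·6 + (1/8)·8 + (1/16)·9 + (1/8)·12 + (1/16)·16 = 25/4
Expected profit = 25/4 − 5 = 5/4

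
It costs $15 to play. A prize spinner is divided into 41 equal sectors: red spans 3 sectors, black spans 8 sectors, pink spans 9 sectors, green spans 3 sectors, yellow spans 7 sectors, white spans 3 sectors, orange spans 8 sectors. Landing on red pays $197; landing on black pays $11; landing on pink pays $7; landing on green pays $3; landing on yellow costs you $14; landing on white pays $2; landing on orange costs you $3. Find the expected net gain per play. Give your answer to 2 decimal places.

$0.49

E[payout] = (3/41)·197 + (8/41)·11 + (9/41)·7 + (3/41)·3 + (7/41)·(-14) + (3/41)·2 + (8/41)·(-3) = 635/41
Expected profit = 635/41 − 15 = 20/41 ≈ $0.49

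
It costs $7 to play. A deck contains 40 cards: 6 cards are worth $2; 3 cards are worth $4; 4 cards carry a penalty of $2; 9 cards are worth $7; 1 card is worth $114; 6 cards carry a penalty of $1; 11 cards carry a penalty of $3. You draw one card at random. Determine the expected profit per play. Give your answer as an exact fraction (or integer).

-63/20 dollars

E[payout] = (6/40)·2 + (3/40)·4 + (4/40)·(-2) + (9/40)·7 + (1/40)·114 + (6/40)·(-1) + (11/40)·(-3) = 77/20
Expected profit = 77/20 − 7 = -63/20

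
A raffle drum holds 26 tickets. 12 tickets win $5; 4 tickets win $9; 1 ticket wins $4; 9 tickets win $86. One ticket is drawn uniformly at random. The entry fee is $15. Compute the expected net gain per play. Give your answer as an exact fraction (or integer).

242/13 dollars

E[payout] = (12/26)·5 + (4/26)·9 + (1/26)·4 + (9/26)·86 = 437/13
Expected profit = 437/13 − 15 = 242/13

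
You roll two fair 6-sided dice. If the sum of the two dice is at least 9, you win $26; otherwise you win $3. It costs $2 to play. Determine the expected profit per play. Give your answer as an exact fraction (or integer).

E[payout] = (13/18)·3 + (5/18)·26 = 169/18
Expected profit = 169/18 − 2 = 133/18

133/18 dollars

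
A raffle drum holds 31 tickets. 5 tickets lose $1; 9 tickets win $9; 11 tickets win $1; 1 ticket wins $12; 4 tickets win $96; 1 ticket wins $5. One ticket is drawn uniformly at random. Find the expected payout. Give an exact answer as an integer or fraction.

E[payout] = (5/31)·(-1) + (9/31)·9 + (11/31)·1 + (1/31)·12 + (4/31)·96 + (1/31)·5 = 488/31

488/31 dollars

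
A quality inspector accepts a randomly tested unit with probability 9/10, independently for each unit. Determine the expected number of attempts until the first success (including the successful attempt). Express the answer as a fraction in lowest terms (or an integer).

For a geometric distribution, E[trials] = 1/p = 1/(9/10) = 10/9.

10/9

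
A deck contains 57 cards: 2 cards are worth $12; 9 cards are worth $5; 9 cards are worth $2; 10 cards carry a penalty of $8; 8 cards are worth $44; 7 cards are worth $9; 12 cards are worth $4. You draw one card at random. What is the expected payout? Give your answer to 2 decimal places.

$8.25

E[payout] = (2/57)·12 + (9/57)·5 + (9/57)·2 + (10/57)·(-8) + (8/57)·44 + (7/57)·9 + (12/57)·4 = 470/57
≈ $8.25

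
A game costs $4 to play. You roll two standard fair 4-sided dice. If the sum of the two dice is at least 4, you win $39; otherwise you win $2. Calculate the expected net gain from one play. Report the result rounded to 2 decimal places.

$28.06

E[payout] = (3/16)·2 + (13/16)·39 = 513/16
Expected profit = 513/16 − 4 = 449/16 ≈ $28.06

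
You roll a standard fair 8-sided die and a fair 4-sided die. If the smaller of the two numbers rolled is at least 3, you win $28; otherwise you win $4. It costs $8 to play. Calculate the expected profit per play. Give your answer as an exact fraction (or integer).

E[payout] = (5/8)·4 + (3/8)·28 = 13
Expected profit = 13 − 8 = 5

$5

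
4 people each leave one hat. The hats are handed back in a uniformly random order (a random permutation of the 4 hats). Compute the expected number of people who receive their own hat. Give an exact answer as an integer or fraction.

Let Xᵢ = 1 if person i gets their own hat. For each i, P(Xᵢ=1) = 1/4.
By linearity of expectation, E[X₁+…+X_4] = 4·(1/4) = 1.

1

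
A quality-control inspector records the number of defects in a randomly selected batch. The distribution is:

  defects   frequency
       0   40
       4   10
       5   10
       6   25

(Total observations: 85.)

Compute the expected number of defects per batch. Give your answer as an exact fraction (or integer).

48/17

Total = 85, so P(defects=0) = 40/85, etc.
E[X] = (8/17)·0 + (2/17)·4 + (2/17)·5 + (5/17)·6
     = 48/17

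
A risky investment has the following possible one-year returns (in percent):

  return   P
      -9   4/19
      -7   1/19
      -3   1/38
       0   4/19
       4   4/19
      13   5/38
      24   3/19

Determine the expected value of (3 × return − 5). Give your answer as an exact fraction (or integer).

7

E[3x-5] = (4/19)·(-32) + (1/19)·(-26) + (1/38)·(-14) + (4/19)·(-5) + (4/19)·7 + (5/38)·34 + (3/19)·67
     = 7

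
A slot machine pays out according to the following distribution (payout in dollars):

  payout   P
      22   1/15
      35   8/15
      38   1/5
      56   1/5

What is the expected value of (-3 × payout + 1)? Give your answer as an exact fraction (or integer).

-579/5

E[-3x+1] = (1/15)·(-65) + (8/15)·(-104) + (1/5)·(-113) + (1/5)·(-167)
     = -579/5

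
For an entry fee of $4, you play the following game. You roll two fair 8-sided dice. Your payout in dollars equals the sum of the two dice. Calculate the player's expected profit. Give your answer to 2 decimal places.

$5.00

Distribution of the sum of the two dice: 2 w.p. 1/64, 3 w.p. 1/32, 4 w.p. 3/64, 5 w.p. 1/16, 6 w.p. 5/64, 7 w.p. 3/32, …
E[payout] = (1/64)·2 + (1/32)·3 + (3/64)·4 + (1/16)·5 + (5/64)·6 + (3/32)·7 + (7/64)·8 + (1/8)·9 + (7/64)·10 + (3/32)·11 + (5/64)·12 + (1/16)·13 + (3/64)·14 + (1/32)·15 + (1/64)·16 = 9
Expected profit = 9 − 4 = 5 ≈ $5.00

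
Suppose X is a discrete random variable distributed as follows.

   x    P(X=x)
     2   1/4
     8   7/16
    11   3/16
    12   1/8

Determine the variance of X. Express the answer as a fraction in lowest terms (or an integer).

E[X] = (1/4)·2 + (7/16)·8 + (3/16)·11 + (1/8)·12 = 121/16
E[X²] = (1/4)·4 + (7/16)·64 + (3/16)·121 + (1/8)·144 = 1115/16
Var(X) = 1115/16 − (121/16)² = 3199/256

3199/256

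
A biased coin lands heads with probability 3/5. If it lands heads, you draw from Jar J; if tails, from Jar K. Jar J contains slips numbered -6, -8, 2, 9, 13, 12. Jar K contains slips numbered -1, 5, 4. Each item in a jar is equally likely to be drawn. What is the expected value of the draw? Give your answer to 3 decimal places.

E[X | Jar J] = (-6 − 8 + 2 + 9 + 13 + 12)/6 = 11/3
E[X | Jar K] = (-1 + 5 + 4)/3 = 8/3
E[X] = (3/5)·11/3 + (2/5)·8/3 = 49/15 ≈ 3.267

3.267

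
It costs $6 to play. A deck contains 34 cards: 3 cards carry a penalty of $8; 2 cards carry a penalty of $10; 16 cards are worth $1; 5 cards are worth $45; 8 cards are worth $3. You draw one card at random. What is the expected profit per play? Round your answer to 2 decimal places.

E[payout] = (3/34)·(-8) + (2/34)·(-10) + (16/34)·1 + (5/34)·45 + (8/34)·3 = 13/2
Expected profit = 13/2 − 6 = 1/2 ≈ $0.50

$0.50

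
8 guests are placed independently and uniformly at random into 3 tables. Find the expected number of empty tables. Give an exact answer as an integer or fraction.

256/2187

Let Xⱼ=1 if table j is empty. P(Xⱼ=1) = ((3-1)/3)^8 = 256/6561.
By linearity, E[#empty] = 3·256/6561 = 256/2187.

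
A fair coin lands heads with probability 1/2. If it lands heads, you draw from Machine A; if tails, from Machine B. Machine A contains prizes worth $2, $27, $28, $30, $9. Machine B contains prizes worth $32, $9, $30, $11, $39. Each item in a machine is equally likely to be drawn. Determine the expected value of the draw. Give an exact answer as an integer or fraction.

217/10 dollars

E[X | Machine A] = (2 + 27 + 28 + 30 + 9)/5 = 96/5
E[X | Machine B] = (32 + 9 + 30 + 11 + 39)/5 = 121/5
E[X] = (1/2)·96/5 + (1/2)·121/5 = 217/10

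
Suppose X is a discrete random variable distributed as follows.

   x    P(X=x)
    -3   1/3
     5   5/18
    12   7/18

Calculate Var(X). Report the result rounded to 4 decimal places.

40.3858

E[X] = (1/3)·(-3) + (5/18)·5 + (7/18)·12 = 91/18
E[X²] = (1/3)·9 + (5/18)·25 + (7/18)·144 = 1187/18
Var(X) = 1187/18 − (91/18)² = 13085/324 ≈ 40.3858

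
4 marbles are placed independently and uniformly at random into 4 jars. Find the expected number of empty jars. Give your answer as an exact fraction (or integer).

81/64

Let Xⱼ=1 if jar j is empty. P(Xⱼ=1) = ((4-1)/4)^4 = 81/256.
By linearity, E[#empty] = 4·81/256 = 81/64.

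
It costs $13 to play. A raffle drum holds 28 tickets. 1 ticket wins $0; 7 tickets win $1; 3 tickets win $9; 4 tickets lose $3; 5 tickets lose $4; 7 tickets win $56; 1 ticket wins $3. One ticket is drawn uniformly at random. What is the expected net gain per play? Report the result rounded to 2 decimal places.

E[payout] = (1/28)·0 + (7/28)·1 + (3/28)·9 + (4/28)·(-3) + (5/28)·(-4) + (7/28)·56 + (1/28)·3 = 397/28
Expected profit = 397/28 − 13 = 33/28 ≈ $1.18

$1.18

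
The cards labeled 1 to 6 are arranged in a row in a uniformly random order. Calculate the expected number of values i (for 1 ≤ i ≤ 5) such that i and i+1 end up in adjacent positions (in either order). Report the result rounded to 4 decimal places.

For each i ∈ {1,…,5}, let Xᵢ = 1 if i and i+1 are adjacent. P(Xᵢ=1) = 2·(6−1)!/6! = 2/6.
By linearity, E[ΣXᵢ] = (5)·(2/6) = 5/3.
≈ 1.6667

1.6667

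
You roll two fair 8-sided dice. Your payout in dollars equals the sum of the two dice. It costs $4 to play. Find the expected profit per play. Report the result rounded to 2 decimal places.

$5.00

Distribution of the sum of the two dice: 2 w.p. 1/64, 3 w.p. 1/32, 4 w.p. 3/64, 5 w.p. 1/16, 6 w.p. 5/64, 7 w.p. 3/32, …
E[payout] = (1/64)·2 + (1/32)·3 + (3/64)·4 + (1/16)·5 + (5/64)·6 + (3/32)·7 + (7/64)·8 + (1/8)·9 + (7/64)·10 + (3/32)·11 + (5/64)·12 + (1/16)·13 + (3/64)·14 + (1/32)·15 + (1/64)·16 = 9
Expected profit = 9 − 4 = 5 ≈ $5.00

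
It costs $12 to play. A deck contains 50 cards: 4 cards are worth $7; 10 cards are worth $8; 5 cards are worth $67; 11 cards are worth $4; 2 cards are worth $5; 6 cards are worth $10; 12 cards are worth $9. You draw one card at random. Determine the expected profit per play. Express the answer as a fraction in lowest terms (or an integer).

E[payout] = (4/50)·7 + (10/50)·8 + (5/50)·67 + (11/50)·4 + (2/50)·5 + (6/50)·10 + (12/50)·9 = 133/10
Expected profit = 133/10 − 12 = 13/10

13/10 dollars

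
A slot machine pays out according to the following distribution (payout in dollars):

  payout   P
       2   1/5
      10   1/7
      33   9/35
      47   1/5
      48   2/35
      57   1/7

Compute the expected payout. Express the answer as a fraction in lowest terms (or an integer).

E[X] = (1/5)·2 + (1/7)·10 + (9/35)·33 + (1/5)·47 + (2/35)·48 + (1/7)·57
     = 153/5

153/5 dollars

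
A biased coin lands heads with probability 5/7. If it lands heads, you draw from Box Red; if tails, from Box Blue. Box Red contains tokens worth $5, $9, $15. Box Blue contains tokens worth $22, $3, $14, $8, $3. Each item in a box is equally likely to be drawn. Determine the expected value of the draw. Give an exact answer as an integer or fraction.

E[X | Box Red] = (5 + 9 + 15)/3 = 29/3
E[X | Box Blue] = (22 + 3 + 14 + 8 + 3)/5 = 10
E[X] = (5/7)·29/3 + (2/7)·10 = 205/21

205/21 dollars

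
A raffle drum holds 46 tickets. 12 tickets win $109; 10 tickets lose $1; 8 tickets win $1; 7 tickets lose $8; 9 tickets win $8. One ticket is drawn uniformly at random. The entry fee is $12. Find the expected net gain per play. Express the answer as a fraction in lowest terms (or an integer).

385/23 dollars

E[payout] = (12/46)·109 + (10/46)·(-1) + (8/46)·1 + (7/46)·(-8) + (9/46)·8 = 661/23
Expected profit = 661/23 − 12 = 385/23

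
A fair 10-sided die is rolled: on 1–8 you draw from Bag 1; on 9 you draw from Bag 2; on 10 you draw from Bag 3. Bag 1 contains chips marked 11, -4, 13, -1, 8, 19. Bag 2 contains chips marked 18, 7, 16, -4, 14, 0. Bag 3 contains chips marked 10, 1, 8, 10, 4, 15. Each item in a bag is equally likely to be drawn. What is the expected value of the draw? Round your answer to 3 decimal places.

E[X | Bag 1] = (11 − 4 + 13 − 1 + 8 + 19)/6 = 23/3
E[X | Bag 2] = (18 + 7 + 16 − 4 + 14 + 0)/6 = 17/2
E[X | Bag 3] = (10 + 1 + 8 + 10 + 4 + 15)/6 = 8
E[X] = (4/5)·23/3 + (1/10)·17/2 + (1/10)·8 = 467/60 ≈ 7.783

7.783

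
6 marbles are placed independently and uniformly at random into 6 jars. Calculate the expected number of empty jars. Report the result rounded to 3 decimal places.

2.009

Let Xⱼ=1 if jar j is empty. P(Xⱼ=1) = ((6-1)/6)^6 = 15625/46656.
By linearity, E[#empty] = 6·15625/46656 = 15625/7776.
≈ 2.009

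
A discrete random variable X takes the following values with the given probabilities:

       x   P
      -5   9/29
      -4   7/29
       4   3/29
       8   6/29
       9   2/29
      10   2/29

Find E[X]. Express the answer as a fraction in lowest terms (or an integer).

25/29

E[X] = (9/29)·(-5) + (7/29)·(-4) + (3/29)·4 + (6/29)·8 + (2/29)·9 + (2/29)·10
     = 25/29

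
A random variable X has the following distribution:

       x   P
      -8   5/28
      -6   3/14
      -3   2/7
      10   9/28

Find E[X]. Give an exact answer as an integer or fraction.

-5/14

E[X] = (5/28)·(-8) + (3/14)·(-6) + (2/7)·(-3) + (9/28)·10
     = -5/14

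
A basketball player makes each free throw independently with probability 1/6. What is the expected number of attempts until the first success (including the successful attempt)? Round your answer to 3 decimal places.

For a geometric distribution, E[trials] = 1/p = 1/(1/6) = 6.
≈ 6.000

6.000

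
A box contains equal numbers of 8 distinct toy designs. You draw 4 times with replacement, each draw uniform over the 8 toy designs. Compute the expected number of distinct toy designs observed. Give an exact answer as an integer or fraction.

1695/512

Let Xⱼ=1 if type j appears at least once. P(Xⱼ=1) = 1 − ((8−1)/8)^4 = 1695/4096.
E[#distinct] = 8·1695/4096 = 1695/512.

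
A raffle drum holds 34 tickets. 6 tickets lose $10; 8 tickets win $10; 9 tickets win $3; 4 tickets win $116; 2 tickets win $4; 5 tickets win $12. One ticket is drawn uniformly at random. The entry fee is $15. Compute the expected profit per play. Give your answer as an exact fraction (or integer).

69/34 dollars

E[payout] = (6/34)·(-10) + (8/34)·10 + (9/34)·3 + (4/34)·116 + (2/34)·4 + (5/34)·12 = 579/34
Expected profit = 579/34 − 15 = 69/34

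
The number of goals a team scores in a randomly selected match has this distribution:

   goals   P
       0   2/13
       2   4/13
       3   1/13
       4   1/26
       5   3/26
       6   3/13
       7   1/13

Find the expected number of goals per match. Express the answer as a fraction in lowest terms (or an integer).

7/2

E[X] = (2/13)·0 + (4/13)·2 + (1/13)·3 + (1/26)·4 + (3/26)·5 + (3/13)·6 + (1/13)·7
     = 7/2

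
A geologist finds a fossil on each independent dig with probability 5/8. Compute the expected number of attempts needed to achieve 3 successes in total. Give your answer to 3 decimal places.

4.800

By linearity (sum of 3 independent geometric waits), E[trials] = 3/p = 3/(5/8) = 24/5.
≈ 4.800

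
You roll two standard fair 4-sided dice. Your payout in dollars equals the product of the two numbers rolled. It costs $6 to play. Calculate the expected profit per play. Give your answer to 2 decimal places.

Distribution of the product of the two numbers rolled: 1 w.p. 1/16, 2 w.p. 1/8, 3 w.p. 1/8, 4 w.p. 3/16, 6 w.p. 1/8, 8 w.p. 1/8, …
E[payout] = (1/16)·1 + (1/8)·2 + (1/8)·3 + (3/16)·4 + (1/8)·6 + (1/8)·8 + (1/16)·9 + (1/8)·12 + (1/16)·16 = 25/4
Expected profit = 25/4 − 6 = 1/4 ≈ $0.25

$0.25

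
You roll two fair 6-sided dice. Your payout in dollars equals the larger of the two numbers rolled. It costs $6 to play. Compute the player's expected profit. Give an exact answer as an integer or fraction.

-55/36 dollars

Distribution of the larger of the two numbers rolled: 1 w.p. 1/36, 2 w.p. 1/12, 3 w.p. 5/36, 4 w.p. 7/36, 5 w.p. 1/4, 6 w.p. 11/36
E[payout] = (1/36)·1 + (1/12)·2 + (5/36)·3 + (7/36)·4 + (1/4)·5 + (11/36)·6 = 161/36
Expected profit = 161/36 − 6 = -55/36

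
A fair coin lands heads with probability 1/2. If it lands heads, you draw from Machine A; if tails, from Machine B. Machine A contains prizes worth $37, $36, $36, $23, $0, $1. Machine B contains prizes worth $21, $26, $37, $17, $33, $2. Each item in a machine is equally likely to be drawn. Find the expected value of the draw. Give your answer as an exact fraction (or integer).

269/12 dollars

E[X | Machine A] = (37 + 36 + 36 + 23 + 0 + 1)/6 = 133/6
E[X | Machine B] = (21 + 26 + 37 + 17 + 33 + 2)/6 = 68/3
E[X] = (1/2)·133/6 + (1/2)·68/3 = 269/12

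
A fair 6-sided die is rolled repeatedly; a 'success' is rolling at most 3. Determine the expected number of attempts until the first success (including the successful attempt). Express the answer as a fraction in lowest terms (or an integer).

For a geometric distribution, E[trials] = 1/p = 1/(1/2) = 2.

2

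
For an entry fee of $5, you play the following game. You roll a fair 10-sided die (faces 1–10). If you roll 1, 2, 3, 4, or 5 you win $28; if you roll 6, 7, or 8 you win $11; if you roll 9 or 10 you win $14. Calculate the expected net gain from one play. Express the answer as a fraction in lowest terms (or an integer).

E[payout] = (3/10)·11 + (1/5)·14 + (1/2)·28 = 201/10
Expected profit = 201/10 − 5 = 151/10

151/10 dollars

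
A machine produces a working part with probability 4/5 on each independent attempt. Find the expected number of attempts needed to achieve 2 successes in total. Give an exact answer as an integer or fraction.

By linearity (sum of 2 independent geometric waits), E[trials] = 2/p = 2/(4/5) = 5/2.

5/2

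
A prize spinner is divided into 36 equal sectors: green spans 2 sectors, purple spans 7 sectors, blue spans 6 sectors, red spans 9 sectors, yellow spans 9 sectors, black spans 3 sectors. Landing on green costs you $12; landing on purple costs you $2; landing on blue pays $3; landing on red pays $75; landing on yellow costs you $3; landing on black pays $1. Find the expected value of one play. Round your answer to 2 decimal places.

$17.53

E[payout] = (2/36)·(-12) + (7/36)·(-2) + (6/36)·3 + (9/36)·75 + (9/36)·(-3) + (3/36)·1 = 631/36
≈ $17.53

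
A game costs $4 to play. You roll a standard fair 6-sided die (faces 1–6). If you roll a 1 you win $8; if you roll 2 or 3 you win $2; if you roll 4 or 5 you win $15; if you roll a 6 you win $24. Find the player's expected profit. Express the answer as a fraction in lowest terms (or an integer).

E[payout] = (1/3)·2 + (1/6)·8 + (1/3)·15 + (1/6)·24 = 11
Expected profit = 11 − 4 = 7

$7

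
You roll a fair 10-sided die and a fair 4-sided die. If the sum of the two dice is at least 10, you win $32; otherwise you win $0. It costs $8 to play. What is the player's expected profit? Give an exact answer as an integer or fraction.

16/5 dollars

E[payout] = (13/20)·0 + (7/20)·32 = 56/5
Expected profit = 56/5 − 8 = 16/5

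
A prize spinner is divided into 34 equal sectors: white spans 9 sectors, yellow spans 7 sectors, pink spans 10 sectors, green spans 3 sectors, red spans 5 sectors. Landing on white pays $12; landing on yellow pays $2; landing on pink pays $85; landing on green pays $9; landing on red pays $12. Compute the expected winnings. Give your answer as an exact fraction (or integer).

E[payout] = (9/34)·12 + (7/34)·2 + (10/34)·85 + (3/34)·9 + (5/34)·12 = 1059/34

1059/34 dollars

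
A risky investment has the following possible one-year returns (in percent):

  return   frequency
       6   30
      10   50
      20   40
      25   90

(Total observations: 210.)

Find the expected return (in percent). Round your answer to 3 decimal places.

17.762

Total = 210, so P(return=6) = 30/210, etc.
E[X] = (1/7)·6 + (5/21)·10 + (4/21)·20 + (3/7)·25
     = 373/21 ≈ 17.762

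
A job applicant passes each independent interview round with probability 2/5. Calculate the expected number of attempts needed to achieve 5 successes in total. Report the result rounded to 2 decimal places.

12.50

By linearity (sum of 5 independent geometric waits), E[trials] = 5/p = 5/(2/5) = 25/2.
≈ 12.50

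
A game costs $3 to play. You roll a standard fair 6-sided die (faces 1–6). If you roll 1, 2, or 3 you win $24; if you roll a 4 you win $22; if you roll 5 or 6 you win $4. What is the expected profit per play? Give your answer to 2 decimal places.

E[payout] = (1/3)·4 + (1/6)·22 + (1/2)·24 = 17
Expected profit = 17 − 3 = 14 ≈ $14.00

$14.00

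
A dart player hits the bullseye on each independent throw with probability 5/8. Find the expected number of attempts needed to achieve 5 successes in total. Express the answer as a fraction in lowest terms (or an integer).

By linearity (sum of 5 independent geometric waits), E[trials] = 5/p = 5/(5/8) = 8.

8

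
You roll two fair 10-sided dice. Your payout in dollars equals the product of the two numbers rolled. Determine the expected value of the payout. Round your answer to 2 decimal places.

$30.25

Distribution of the product of the two numbers rolled: 1 w.p. 1/100, 2 w.p. 1/50, 3 w.p. 1/50, 4 w.p. 3/100, 5 w.p. 1/50, 6 w.p. 1/25, …
E[payout] = (1/100)·1 + (1/50)·2 + (1/50)·3 + (3/100)·4 + (1/50)·5 + (1/25)·6 + (1/50)·7 + (1/25)·8 + (3/100)·9 + (1/25)·10 + (1/25)·12 + (1/50)·14 + (1/50)·15 + (3/100)·16 + (1/25)·18 + (1/25)·20 + (1/50)·21 + (1/25)·24 + (1/100)·25 + (1/50)·27 + (1/50)·28 + (1/25)·30 + (1/50)·32 + (1/50)·35 + (3/100)·36 + (1/25)·40 + (1/50)·42 + (1/50)·45 + (1/50)·48 + (1/100)·49 + (1/50)·50 + (1/50)·54 + (1/50)·56 + (1/50)·60 + (1/50)·63 + (1/100)·64 + (1/50)·70 + (1/50)·72 + (1/50)·80 + (1/100)·81 + (1/50)·90 + (1/100)·100 = 121/4
≈ $30.25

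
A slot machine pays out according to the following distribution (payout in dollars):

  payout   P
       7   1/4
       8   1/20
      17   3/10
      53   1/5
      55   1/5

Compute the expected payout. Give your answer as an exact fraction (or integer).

E[X] = (1/4)·7 + (1/20)·8 + (3/10)·17 + (1/5)·53 + (1/5)·55
     = 577/20

577/20 dollars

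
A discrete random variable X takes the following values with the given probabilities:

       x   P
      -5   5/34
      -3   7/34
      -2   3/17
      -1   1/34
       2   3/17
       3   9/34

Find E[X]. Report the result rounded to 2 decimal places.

E[X] = (5/34)·(-5) + (7/34)·(-3) + (3/17)·(-2) + (1/34)·(-1) + (3/17)·2 + (9/34)·3
     = -10/17 ≈ -0.59

-0.59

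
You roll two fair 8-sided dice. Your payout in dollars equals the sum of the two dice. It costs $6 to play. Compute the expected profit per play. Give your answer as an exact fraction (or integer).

$3

Distribution of the sum of the two dice: 2 w.p. 1/64, 3 w.p. 1/32, 4 w.p. 3/64, 5 w.p. 1/16, 6 w.p. 5/64, 7 w.p. 3/32, …
E[payout] = (1/64)·2 + (1/32)·3 + (3/64)·4 + (1/16)·5 + (5/64)·6 + (3/32)·7 + (7/64)·8 + (1/8)·9 + (7/64)·10 + (3/32)·11 + (5/64)·12 + (1/16)·13 + (3/64)·14 + (1/32)·15 + (1/64)·16 = 9
Expected profit = 9 − 6 = 3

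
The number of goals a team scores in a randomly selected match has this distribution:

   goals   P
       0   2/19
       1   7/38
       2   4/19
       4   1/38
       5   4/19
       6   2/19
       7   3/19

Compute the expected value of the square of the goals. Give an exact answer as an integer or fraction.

E[X²] = (2/19)·0 + (7/38)·1 + (4/19)·4 + (1/38)·16 + (4/19)·25 + (2/19)·36 + (3/19)·49
     = 693/38

693/38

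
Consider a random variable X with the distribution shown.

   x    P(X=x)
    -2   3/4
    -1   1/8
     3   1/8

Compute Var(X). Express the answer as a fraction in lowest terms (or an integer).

E[X] = (3/4)·(-2) + (1/8)·(-1) + (1/8)·3 = -5/4
E[X²] = (3/4)·4 + (1/8)·1 + (1/8)·9 = 17/4
Var(X) = 17/4 − (-5/4)² = 43/16

43/16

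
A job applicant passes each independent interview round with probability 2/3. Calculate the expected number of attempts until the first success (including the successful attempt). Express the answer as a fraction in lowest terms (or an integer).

For a geometric distribution, E[trials] = 1/p = 1/(2/3) = 3/2.

3/2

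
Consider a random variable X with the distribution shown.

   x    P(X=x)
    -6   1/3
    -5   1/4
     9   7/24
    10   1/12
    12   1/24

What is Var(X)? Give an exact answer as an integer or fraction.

32087/576

E[X] = (1/3)·(-6) + (1/4)·(-5) + (7/24)·9 + (1/12)·10 + (1/24)·12 = 17/24
E[X²] = (1/3)·36 + (1/4)·25 + (7/24)·81 + (1/12)·100 + (1/24)·144 = 1349/24
Var(X) = 1349/24 − (17/24)² = 32087/576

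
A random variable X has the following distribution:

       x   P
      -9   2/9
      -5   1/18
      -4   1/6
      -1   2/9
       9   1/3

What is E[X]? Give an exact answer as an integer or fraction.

-1/6

E[X] = (2/9)·(-9) + (1/18)·(-5) + (1/6)·(-4) + (2/9)·(-1) + (1/3)·9
     = -1/6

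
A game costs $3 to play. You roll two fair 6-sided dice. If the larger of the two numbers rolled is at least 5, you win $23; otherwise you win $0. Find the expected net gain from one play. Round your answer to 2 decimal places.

$9.78

E[payout] = (4/9)·0 + (5/9)·23 = 115/9
Expected profit = 115/9 − 3 = 88/9 ≈ $9.78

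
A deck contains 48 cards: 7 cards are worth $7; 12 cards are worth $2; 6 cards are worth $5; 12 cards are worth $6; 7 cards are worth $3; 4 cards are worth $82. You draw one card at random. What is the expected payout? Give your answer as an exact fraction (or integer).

131/12 dollars

E[payout] = (7/48)·7 + (12/48)·2 + (6/48)·5 + (12/48)·6 + (7/48)·3 + (4/48)·82 = 131/12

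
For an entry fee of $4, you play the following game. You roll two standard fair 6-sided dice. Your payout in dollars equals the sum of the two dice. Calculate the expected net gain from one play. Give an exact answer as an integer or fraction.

$3

Distribution of the sum of the two dice: 2 w.p. 1/36, 3 w.p. 1/18, 4 w.p. 1/12, 5 w.p. 1/9, 6 w.p. 5/36, 7 w.p. 1/6, …
E[payout] = (1/36)·2 + (1/18)·3 + (1/12)·4 + (1/9)·5 + (5/36)·6 + (1/6)·7 + (5/36)·8 + (1/9)·9 + (1/12)·10 + (1/18)·11 + (1/36)·12 = 7
Expected profit = 7 − 4 = 3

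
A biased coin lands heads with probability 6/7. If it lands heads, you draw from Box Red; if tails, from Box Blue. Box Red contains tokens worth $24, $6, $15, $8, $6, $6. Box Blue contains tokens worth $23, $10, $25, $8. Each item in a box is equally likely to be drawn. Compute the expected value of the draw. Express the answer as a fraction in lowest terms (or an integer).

E[X | Box Red] = (24 + 6 + 15 + 8 + 6 + 6)/6 = 65/6
E[X | Box Blue] = (23 + 10 + 25 + 8)/4 = 33/2
E[X] = (6/7)·65/6 + (1/7)·33/2 = 163/14

163/14 dollars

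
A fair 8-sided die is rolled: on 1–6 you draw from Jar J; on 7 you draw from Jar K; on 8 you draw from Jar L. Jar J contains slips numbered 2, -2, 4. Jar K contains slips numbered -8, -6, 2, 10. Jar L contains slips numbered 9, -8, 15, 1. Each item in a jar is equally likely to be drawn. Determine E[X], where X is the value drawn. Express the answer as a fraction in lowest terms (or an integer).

47/32

E[X | Jar J] = (2 − 2 + 4)/3 = 4/3
E[X | Jar K] = (-8 − 6 + 2 + 10)/4 = -1/2
E[X | Jar L] = (9 − 8 + 15 + 1)/4 = 17/4
E[X] = (3/4)·4/3 + (1/8)·(-1/2) + (1/8)·17/4 = 47/32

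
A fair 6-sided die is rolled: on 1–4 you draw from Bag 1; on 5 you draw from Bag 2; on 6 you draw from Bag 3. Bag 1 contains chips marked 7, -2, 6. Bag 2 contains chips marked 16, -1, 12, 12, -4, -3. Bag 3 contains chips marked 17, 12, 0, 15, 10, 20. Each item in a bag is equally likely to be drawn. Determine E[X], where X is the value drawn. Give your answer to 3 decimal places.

5.389

E[X | Bag 1] = (7 − 2 + 6)/3 = 11/3
E[X | Bag 2] = (16 − 1 + 12 + 12 − 4 − 3)/6 = 16/3
E[X | Bag 3] = (17 + 12 + 0 + 15 + 10 + 20)/6 = 37/3
E[X] = (2/3)·11/3 + (1/6)·16/3 + (1/6)·37/3 = 97/18 ≈ 5.389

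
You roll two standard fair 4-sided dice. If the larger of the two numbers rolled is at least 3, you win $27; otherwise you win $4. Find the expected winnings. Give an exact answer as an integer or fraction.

85/4 dollars

E[payout] = (1/4)·4 + (3/4)·27 = 85/4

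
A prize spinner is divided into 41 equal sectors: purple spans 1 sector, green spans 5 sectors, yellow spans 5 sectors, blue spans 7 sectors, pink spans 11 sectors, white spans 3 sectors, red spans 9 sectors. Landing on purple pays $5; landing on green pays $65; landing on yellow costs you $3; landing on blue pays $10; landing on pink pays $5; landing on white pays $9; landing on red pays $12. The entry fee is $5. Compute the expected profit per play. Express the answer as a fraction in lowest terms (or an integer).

E[payout] = (1/41)·5 + (5/41)·65 + (5/41)·(-3) + (7/41)·10 + (11/41)·5 + (3/41)·9 + (9/41)·12 = 575/41
Expected profit = 575/41 − 5 = 370/41

370/41 dollars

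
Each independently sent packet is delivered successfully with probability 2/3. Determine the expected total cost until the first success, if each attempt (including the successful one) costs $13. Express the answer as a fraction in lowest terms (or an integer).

39/2 dollars

E[#attempts] = 1/p = 3/2; E[cost] = 13·3/2 = 39/2.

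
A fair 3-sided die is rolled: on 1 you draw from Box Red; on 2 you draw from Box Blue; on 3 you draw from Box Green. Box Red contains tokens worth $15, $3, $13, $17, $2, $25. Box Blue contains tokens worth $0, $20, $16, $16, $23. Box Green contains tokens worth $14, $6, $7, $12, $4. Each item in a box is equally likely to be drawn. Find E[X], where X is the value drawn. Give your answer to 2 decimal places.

$12.03

E[X | Box Red] = (15 + 3 + 13 + 17 + 2 + 25)/6 = 25/2
E[X | Box Blue] = (0 + 20 + 16 + 16 + 23)/5 = 15
E[X | Box Green] = (14 + 6 + 7 + 12 + 4)/5 = 43/5
E[X] = (1/3)·25/2 + (1/3)·15 + (1/3)·43/5 = 361/30 ≈ 12.03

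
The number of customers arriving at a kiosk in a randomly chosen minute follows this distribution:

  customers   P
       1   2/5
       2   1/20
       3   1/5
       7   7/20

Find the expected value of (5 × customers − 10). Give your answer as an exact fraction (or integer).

31/4

E[5x-10] = (2/5)·(-5) + (1/20)·0 + (1/5)·5 + (7/20)·25
     = 31/4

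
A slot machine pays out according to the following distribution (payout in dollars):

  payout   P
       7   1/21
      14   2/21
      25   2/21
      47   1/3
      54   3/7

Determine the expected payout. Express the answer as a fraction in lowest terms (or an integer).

E[X] = (1/21)·7 + (2/21)·14 + (2/21)·25 + (1/3)·47 + (3/7)·54
     = 300/7

300/7 dollars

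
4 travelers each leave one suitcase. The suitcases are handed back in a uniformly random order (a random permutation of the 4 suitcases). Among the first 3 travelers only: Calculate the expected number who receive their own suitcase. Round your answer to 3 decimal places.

Let Xᵢ = 1 if person i gets their own suitcase. For each i, P(Xᵢ=1) = 1/4.
By linearity of expectation, E[X₁+…+X_3] = 3·(1/4) = 3/4.
≈ 0.750

0.750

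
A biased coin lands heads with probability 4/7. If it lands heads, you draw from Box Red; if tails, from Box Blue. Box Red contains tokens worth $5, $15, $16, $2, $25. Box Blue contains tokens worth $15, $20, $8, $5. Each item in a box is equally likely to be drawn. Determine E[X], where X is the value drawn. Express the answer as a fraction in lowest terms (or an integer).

432/35 dollars

E[X | Box Red] = (5 + 15 + 16 + 2 + 25)/5 = 63/5
E[X | Box Blue] = (15 + 20 + 8 + 5)/4 = 12
E[X] = (4/7)·63/5 + (3/7)·12 = 432/35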